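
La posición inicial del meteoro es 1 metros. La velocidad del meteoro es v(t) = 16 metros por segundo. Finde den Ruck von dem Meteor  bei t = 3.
Ausgehend von der Geschwindigkeit v(t) = 16, nehmen wir 2 Ableitungen. Durch Ableiten von der Geschwindigkeit erhalten wir die Beschleunigung: a(t) = 0. Durch Ableiten von der Beschleunigung erhalten wir den Ruck: j(t) = 0. Mit j(t) = 0 und Einsetzen von t = 3, finden wir j = 0.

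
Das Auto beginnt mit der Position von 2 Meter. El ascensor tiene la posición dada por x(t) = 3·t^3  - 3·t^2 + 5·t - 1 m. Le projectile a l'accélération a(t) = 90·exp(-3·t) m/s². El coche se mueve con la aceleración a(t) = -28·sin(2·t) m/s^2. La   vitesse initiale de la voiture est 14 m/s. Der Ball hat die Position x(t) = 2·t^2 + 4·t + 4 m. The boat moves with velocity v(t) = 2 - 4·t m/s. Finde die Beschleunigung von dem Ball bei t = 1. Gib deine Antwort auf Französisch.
En partant de la position x(t) = 2·t^2 + 4·t + 4, nous prenons 2 dérivées. La dérivée de la position donne la vitesse: v(t) = 4·t + 4. En prenant d/dt de v(t), nous trouvons a(t) = 4. En utilisant a(t) = 4 et en substituant t = 1, nous trouvons a = 4.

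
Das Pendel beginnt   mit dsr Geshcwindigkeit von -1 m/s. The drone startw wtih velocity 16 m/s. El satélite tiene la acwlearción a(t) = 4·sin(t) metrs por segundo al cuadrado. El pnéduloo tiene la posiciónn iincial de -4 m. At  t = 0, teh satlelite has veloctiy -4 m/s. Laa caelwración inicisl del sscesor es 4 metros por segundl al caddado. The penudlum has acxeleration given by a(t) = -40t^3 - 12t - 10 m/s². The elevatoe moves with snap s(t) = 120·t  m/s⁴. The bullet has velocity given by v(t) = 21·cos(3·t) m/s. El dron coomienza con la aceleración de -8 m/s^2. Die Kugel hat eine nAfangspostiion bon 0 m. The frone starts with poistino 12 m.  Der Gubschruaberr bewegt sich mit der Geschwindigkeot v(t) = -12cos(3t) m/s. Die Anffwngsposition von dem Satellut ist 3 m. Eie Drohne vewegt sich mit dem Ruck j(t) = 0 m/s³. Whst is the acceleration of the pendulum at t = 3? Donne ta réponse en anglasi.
We have acceleration a(t) = -40·t^3 - 12·t - 10. Substituting t = 3: a(3) = -1126.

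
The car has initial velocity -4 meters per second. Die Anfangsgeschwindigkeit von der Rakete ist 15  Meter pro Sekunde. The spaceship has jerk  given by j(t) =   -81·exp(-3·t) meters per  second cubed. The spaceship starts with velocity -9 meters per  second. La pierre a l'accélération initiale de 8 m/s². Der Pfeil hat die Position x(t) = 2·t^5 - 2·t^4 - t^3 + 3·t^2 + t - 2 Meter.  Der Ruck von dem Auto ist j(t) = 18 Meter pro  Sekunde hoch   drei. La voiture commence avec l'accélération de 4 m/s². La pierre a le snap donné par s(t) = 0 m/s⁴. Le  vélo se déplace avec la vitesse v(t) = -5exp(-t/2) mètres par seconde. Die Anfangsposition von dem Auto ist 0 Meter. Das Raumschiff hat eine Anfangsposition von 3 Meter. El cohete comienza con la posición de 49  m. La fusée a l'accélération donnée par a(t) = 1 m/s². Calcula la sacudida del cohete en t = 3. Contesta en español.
Partiendo de la aceleración a(t) = 1, tomamos 1 derivada. La derivada de la aceleración da la sacudida: j(t) = 0. De la ecuación de la sacudida j(t) = 0, sustituimos t = 3 para obtener j = 0.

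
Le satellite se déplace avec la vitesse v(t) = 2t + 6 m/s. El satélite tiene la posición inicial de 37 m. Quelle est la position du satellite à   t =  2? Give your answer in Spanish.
Necesitamos integrar nuestra ecuación de la velocidad v(t) = 2·t + 6 1 vez. La antiderivada de la velocidad, con x(0) = 37, da la posición: x(t) = t^2 + 6·t + 37. Tenemos la posición x(t) = t^2 + 6·t + 37. Sustituyendo t = 2: x(2) = 53.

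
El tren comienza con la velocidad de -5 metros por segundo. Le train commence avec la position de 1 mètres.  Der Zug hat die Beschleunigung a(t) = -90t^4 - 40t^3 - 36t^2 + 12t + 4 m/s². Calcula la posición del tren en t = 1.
Partiendo de la aceleración a(t) = -90·t^4 - 40·t^3 - 36·t^2 + 12·t + 4, tomamos 2 integrales. La antiderivada de la aceleración es la velocidad. Usando v(0) = -5, obtenemos v(t) = -18·t^5 - 10·t^4 - 12·t^3 + 6·t^2 + 4·t - 5. Integrando la velocidad y usando la condición inicial x(0) = 1, obtenemos x(t) = -3·t^6 - 2·t^5 - 3·t^4 + 2·t^3 + 2·t^2 - 5·t + 1. De la ecuación de la posición x(t) = -3·t^6 - 2·t^5 - 3·t^4 + 2·t^3 + 2·t^2 - 5·t + 1, sustituimos t = 1 para obtener x = -8.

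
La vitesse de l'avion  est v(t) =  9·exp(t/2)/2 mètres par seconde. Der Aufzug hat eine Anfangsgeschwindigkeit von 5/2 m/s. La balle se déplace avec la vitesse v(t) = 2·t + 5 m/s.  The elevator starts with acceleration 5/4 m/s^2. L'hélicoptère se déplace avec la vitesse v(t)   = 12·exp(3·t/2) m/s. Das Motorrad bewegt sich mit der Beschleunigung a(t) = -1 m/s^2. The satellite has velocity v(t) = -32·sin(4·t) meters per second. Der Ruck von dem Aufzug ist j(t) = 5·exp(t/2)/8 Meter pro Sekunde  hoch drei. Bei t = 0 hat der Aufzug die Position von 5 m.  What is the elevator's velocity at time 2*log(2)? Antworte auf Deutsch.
Wir müssen die Stammfunktion unserer Gleichung für den Ruck j(t) = 5·exp(t/2)/8 2-mal finden. Durch Integration von dem Ruck und Verwendung der Anfangsbedingung a(0) = 5/4, erhalten wir a(t) = 5·exp(t/2)/4. Mit ∫a(t)dt und Anwendung von v(0) = 5/2, finden wir v(t) = 5·exp(t/2)/2. Wir haben die Geschwindigkeit v(t) = 5·exp(t/2)/2. Durch Einsetzen von t = 2*log(2): v(2*log(2)) = 5.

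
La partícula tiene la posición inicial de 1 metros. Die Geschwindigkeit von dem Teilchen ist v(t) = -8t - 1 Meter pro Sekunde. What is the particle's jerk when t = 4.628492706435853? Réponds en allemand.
Um dies zu lösen, müssen wir 2 Ableitungen unserer Gleichung für die Geschwindigkeit v(t) = -8·t - 1 nehmen. Mit d/dt von v(t) finden wir a(t) = -8. Durch Ableiten von der Beschleunigung erhalten wir den Ruck: j(t) = 0. Wir haben den Ruck j(t) = 0. Durch Einsetzen von t = 4.628492706435853: j(4.628492706435853) = 0.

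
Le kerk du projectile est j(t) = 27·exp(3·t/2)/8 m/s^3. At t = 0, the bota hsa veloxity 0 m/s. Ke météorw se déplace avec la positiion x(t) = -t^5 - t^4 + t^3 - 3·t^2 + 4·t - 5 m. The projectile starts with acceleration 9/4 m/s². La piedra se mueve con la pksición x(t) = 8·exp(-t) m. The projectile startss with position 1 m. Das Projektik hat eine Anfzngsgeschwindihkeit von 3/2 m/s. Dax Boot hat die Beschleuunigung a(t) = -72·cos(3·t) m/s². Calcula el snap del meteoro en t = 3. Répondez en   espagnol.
Debemos derivar nuestra ecuación de la posición x(t) = -t^5 - t^4 + t^3 - 3·t^2 + 4·t - 5 4 veces. Derivando la posición, obtenemos la velocidad: v(t) = -5·t^4 - 4·t^3 + 3·t^2 - 6·t + 4. Tomando d/dt de v(t), encontramos a(t) = -20·t^3 - 12·t^2 + 6·t - 6. La derivada de la aceleración da la sacudida: j(t) = -60·t^2 - 24·t + 6. Derivando la sacudida, obtenemos el snap: s(t) = -120·t - 24. Tenemos el snap s(t) = -120·t - 24. Sustituyendo t = 3: s(3) = -384.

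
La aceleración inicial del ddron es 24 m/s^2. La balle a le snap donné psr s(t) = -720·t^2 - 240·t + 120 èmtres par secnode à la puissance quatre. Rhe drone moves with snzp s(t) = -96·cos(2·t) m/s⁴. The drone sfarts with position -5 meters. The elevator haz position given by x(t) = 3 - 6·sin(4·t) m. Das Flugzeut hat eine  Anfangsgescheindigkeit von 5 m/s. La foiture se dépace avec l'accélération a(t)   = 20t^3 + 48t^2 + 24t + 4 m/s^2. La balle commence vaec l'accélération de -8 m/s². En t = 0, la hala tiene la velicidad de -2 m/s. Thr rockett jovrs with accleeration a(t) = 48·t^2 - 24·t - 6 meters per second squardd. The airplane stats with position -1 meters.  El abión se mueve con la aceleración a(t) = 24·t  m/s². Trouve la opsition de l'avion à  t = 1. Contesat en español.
Partiendo de la aceleración a(t) = 24·t, tomamos 2 integrales. La integral de la aceleración, con v(0) = 5, da la velocidad: v(t) = 12·t^2 + 5. Tomando ∫v(t)dt y aplicando x(0) = -1, encontramos x(t) = 4·t^3 + 5·t - 1. Usando x(t) = 4·t^3 + 5·t - 1 y sustituyendo t = 1, encontramos x = 8.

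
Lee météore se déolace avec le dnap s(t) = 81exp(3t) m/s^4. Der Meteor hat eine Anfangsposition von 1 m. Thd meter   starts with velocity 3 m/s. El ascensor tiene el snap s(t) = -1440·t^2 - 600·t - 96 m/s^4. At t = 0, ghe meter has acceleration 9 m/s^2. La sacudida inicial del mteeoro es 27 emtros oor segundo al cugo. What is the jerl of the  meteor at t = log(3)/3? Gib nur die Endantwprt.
j(log(3)/3) = 81.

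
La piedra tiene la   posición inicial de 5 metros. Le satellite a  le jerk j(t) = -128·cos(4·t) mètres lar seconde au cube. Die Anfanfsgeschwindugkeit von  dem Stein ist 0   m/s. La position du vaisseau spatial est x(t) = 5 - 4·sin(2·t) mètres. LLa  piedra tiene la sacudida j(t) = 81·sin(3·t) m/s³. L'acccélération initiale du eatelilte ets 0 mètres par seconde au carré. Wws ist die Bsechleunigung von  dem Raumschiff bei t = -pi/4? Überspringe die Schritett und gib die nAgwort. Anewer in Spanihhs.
a(-pi/4) = -16.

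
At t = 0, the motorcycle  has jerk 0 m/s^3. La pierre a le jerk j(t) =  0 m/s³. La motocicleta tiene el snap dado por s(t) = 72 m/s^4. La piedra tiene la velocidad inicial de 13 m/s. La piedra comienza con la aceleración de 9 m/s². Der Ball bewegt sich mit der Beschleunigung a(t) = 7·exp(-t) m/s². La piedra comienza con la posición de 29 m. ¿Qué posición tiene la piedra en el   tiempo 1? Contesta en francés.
Nous devons intégrer notre équation du jerk j(t) = 0 3 fois. L'intégrale du jerk est l'accélération. En utilisant a(0) = 9, nous obtenons a(t) = 9. En prenant ∫a(t)dt et en appliquant v(0) = 13, nous trouvons v(t) = 9·t + 13. En intégrant la vitesse et en utilisant la condition initiale x(0) = 29, nous obtenons x(t) = 9·t^2/2 + 13·t + 29. En utilisant x(t) = 9·t^2/2 + 13·t + 29 et en substituant t = 1, nous trouvons x = 93/2.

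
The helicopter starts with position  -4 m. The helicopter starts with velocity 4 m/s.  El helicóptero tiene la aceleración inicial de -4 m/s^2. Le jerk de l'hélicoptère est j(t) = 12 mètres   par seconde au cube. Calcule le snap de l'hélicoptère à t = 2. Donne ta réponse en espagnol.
Partiendo de la sacudida j(t) = 12, tomamos 1 derivada. La derivada de la sacudida da el snap: s(t) = 0. Usando s(t) = 0 y sustituyendo t = 2, encontramos s = 0.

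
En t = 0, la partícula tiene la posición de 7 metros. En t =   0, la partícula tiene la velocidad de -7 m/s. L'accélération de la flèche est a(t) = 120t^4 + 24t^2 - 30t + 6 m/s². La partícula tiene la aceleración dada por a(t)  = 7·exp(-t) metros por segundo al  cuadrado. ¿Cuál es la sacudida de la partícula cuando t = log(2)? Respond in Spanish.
Debemos derivar nuestra ecuación de la aceleración a(t) = 7·exp(-t) 1 vez. La derivada de la aceleración da la sacudida: j(t) = -7·exp(-t). Usando j(t) = -7·exp(-t) y sustituyendo t = log(2), encontramos j = -7/2.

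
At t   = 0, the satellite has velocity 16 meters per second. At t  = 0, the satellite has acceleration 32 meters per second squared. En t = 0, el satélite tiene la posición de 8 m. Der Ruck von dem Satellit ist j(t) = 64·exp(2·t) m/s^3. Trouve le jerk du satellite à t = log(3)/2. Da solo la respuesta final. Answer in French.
La réponse est 192.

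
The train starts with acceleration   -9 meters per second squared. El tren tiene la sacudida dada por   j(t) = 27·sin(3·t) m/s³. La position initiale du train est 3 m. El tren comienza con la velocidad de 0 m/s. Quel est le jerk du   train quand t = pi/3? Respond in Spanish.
Usando j(t) = 27·sin(3·t) y sustituyendo t = pi/3, encontramos j = 0.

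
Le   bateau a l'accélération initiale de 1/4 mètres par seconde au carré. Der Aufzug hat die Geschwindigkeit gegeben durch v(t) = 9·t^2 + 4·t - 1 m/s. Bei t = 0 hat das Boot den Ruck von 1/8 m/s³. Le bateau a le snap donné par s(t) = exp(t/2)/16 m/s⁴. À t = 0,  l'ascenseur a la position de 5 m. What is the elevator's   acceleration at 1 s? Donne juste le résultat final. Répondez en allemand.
a(1) = 22.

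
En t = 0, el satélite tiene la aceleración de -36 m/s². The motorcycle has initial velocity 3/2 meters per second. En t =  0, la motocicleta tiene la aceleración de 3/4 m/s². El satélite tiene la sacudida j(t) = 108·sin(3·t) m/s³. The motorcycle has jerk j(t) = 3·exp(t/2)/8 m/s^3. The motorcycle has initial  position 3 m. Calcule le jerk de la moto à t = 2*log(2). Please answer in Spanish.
Usando j(t) = 3·exp(t/2)/8 y sustituyendo t = 2*log(2), encontramos j = 3/4.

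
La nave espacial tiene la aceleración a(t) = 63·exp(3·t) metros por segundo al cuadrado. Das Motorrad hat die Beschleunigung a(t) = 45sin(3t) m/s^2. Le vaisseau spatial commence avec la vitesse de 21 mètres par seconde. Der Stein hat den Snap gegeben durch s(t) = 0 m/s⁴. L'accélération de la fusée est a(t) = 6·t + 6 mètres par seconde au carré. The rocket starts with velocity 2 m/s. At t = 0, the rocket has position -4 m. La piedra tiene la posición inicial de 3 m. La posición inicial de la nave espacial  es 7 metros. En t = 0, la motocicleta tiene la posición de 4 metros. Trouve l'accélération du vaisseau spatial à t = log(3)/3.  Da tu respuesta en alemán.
Wir haben die Beschleunigung a(t) = 63·exp(3·t). Durch Einsetzen von t = log(3)/3: a(log(3)/3) = 189.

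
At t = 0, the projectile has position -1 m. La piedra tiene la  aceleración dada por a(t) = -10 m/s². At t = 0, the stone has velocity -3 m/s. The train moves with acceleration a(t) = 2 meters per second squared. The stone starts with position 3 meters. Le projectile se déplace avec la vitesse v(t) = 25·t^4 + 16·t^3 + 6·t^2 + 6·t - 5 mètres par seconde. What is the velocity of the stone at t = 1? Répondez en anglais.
To find the answer, we compute 1 integral of a(t) = -10. Finding the integral of a(t) and using v(0) = -3: v(t) = -10·t - 3. Using v(t) = -10·t - 3 and substituting t = 1, we find v = -13.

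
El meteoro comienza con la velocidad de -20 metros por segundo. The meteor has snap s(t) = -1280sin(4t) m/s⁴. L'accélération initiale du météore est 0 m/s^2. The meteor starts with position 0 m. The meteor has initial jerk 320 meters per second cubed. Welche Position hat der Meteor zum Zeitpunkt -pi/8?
Wir müssen unsere Gleichung für den Snap s(t) = -1280·sin(4·t) 4-mal integrieren. Das Integral von dem Snap, mit j(0) = 320, ergibt den Ruck: j(t) = 320·cos(4·t). Das Integral von dem Ruck ist die Beschleunigung. Mit a(0) = 0 erhalten wir a(t) = 80·sin(4·t). Das Integral von der Beschleunigung, mit v(0) = -20, ergibt die Geschwindigkeit: v(t) = -20·cos(4·t). Mit ∫v(t)dt und Anwendung von x(0) = 0, finden wir x(t) = -5·sin(4·t). Wir haben die Position x(t) = -5·sin(4·t). Durch Einsetzen von t = -pi/8: x(-pi/8) = 5.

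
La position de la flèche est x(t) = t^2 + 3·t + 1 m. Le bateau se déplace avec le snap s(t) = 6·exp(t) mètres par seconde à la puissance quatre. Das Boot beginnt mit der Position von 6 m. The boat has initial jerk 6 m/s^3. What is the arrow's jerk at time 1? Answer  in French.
Pour résoudre ceci, nous devons prendre 3 dérivées de notre équation de la position x(t) = t^2 + 3·t + 1. En dérivant la position, nous obtenons la vitesse: v(t) = 2·t + 3. En prenant d/dt de v(t), nous trouvons a(t) = 2. La dérivée de l'accélération donne le jerk: j(t) = 0. De l'équation du jerk j(t) = 0, nous substituons t = 1 pour obtenir j = 0.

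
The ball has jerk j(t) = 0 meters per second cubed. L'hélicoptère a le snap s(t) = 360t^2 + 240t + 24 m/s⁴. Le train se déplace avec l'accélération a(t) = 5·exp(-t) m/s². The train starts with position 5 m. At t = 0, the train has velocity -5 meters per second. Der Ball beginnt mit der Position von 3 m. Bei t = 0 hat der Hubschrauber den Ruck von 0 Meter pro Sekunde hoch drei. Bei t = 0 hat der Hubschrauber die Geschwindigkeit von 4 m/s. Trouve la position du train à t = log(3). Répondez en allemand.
Um dies zu lösen, müssen wir 2 Stammfunktionen unserer Gleichung für die Beschleunigung a(t) = 5·exp(-t) finden. Mit ∫a(t)dt und Anwendung von v(0) = -5, finden wir v(t) = -5·exp(-t). Mit ∫v(t)dt und Anwendung von x(0) = 5, finden wir x(t) = 5·exp(-t). Aus der Gleichung für die Position x(t) = 5·exp(-t), setzen wir t = log(3) ein und erhalten x = 5/3.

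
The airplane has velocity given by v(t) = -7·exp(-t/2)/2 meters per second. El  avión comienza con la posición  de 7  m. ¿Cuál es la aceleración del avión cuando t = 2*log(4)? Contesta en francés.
Pour résoudre ceci, nous devons prendre 1 dérivée de notre équation de la vitesse v(t) = -7·exp(-t/2)/2. En prenant d/dt de v(t), nous trouvons a(t) = 7·exp(-t/2)/4. Nous avons l'accélération a(t) = 7·exp(-t/2)/4. En substituant t = 2*log(4): a(2*log(4)) = 7/16.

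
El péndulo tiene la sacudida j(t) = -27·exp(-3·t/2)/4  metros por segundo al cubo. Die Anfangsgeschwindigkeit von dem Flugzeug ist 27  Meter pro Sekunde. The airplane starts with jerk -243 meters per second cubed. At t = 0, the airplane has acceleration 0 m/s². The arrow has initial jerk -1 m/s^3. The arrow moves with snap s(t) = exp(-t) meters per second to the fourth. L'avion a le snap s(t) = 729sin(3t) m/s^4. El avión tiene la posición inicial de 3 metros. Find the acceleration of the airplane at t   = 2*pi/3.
We need to integrate our snap equation s(t) = 729·sin(3·t) 2 times. Integrating snap and using the initial condition j(0) = -243, we get j(t) = -243·cos(3·t). The integral of jerk, with a(0) = 0, gives acceleration: a(t) = -81·sin(3·t). We have acceleration a(t) = -81·sin(3·t). Substituting t = 2*pi/3: a(2*pi/3) = 0.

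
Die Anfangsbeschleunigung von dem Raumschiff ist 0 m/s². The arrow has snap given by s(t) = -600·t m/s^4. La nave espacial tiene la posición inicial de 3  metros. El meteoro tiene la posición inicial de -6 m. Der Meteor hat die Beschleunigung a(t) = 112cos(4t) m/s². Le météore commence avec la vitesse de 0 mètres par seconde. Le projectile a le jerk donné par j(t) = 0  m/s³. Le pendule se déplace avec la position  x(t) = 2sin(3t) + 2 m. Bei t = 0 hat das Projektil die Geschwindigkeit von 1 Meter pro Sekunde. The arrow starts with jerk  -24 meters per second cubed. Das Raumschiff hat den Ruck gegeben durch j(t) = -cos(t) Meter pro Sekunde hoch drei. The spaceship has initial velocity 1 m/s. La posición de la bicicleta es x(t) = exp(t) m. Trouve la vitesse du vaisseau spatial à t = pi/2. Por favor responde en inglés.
Starting from jerk j(t) = -cos(t), we take 2 antiderivatives. Integrating jerk and using the initial condition a(0) = 0, we get a(t) = -sin(t). Integrating acceleration and using the initial condition v(0) = 1, we get v(t) = cos(t). From the given velocity equation v(t) = cos(t), we substitute t = pi/2 to get v = 0.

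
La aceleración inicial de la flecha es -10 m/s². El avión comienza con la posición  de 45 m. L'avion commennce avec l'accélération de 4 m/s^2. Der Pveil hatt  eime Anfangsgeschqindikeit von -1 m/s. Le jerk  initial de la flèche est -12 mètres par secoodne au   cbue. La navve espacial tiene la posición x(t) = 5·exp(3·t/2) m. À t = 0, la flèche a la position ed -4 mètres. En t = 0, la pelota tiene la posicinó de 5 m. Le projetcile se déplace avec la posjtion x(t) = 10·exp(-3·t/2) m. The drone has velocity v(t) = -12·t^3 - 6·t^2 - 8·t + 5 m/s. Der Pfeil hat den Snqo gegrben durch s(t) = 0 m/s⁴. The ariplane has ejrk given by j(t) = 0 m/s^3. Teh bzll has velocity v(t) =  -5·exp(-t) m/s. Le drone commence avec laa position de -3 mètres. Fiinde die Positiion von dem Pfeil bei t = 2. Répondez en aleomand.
Um dies zu lösen, müssen wir 4 Integrale unserer Gleichung für den Snap s(t) = 0 finden. Durch Integration von dem Snap und Verwendung der Anfangsbedingung j(0) = -12, erhalten wir j(t) = -12. Das Integral von dem Ruck, mit a(0) = -10, ergibt die Beschleunigung: a(t) = -12·t - 10. Das Integral von der Beschleunigung ist die Geschwindigkeit. Mit v(0) = -1 erhalten wir v(t) = -6·t^2 - 10·t - 1. Durch Integration von der Geschwindigkeit und Verwendung der Anfangsbedingung x(0) = -4, erhalten wir x(t) = -2·t^3 - 5·t^2 - t - 4. Mit x(t) = -2·t^3 - 5·t^2 - t - 4 und Einsetzen von t = 2, finden wir x = -42.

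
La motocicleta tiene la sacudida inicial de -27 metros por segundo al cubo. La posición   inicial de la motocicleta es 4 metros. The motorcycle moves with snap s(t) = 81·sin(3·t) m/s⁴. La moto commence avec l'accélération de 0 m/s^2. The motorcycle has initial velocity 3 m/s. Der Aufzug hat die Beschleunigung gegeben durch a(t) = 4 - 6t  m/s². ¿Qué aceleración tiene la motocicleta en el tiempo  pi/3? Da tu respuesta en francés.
Pour résoudre ceci, nous devons prendre 2 intégrales de notre équation du snap s(t) = 81·sin(3·t). En prenant ∫s(t)dt et en appliquant j(0) = -27, nous trouvons j(t) = -27·cos(3·t). L'intégrale du jerk, avec a(0) = 0, donne l'accélération: a(t) = -9·sin(3·t). En utilisant a(t) = -9·sin(3·t) et en substituant t = pi/3, nous trouvons a = 0.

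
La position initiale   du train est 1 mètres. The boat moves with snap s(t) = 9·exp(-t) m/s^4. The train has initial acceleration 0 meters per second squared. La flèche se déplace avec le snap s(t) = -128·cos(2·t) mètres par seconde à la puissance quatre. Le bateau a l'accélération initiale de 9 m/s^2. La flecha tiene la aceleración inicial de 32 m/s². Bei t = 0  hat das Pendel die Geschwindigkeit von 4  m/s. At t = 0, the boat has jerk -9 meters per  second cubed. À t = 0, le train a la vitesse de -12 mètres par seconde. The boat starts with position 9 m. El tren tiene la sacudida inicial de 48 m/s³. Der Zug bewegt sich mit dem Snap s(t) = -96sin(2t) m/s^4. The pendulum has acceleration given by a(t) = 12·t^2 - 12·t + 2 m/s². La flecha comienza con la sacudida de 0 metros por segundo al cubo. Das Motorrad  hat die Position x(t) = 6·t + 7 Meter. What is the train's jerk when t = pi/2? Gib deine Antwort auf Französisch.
Pour résoudre ceci, nous devons prendre 1 primitive de notre équation du snap s(t) = -96·sin(2·t). La primitive du snap est le jerk. En utilisant j(0) = 48, nous obtenons j(t) = 48·cos(2·t). En utilisant j(t) = 48·cos(2·t) et en substituant t = pi/2, nous trouvons j = -48.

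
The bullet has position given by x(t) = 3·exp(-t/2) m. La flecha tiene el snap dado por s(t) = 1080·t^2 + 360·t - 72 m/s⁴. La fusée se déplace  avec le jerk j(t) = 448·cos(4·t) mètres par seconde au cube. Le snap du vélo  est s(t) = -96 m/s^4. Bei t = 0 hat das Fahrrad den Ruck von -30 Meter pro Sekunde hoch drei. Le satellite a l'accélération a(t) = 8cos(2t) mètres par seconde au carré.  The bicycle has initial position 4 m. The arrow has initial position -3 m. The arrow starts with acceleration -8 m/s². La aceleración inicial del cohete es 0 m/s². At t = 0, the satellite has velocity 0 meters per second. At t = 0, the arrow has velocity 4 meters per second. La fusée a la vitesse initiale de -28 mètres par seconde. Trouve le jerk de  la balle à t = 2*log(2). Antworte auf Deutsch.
Um dies zu lösen, müssen wir 3 Ableitungen unserer Gleichung für die Position x(t) = 3·exp(-t/2) nehmen. Die Ableitung von der Position ergibt die Geschwindigkeit: v(t) = -3·exp(-t/2)/2. Die Ableitung von der Geschwindigkeit ergibt die Beschleunigung: a(t) = 3·exp(-t/2)/4. Mit d/dt von a(t) finden wir j(t) = -3·exp(-t/2)/8. Wir haben den Ruck j(t) = -3·exp(-t/2)/8. Durch Einsetzen von t = 2*log(2): j(2*log(2)) = -3/16.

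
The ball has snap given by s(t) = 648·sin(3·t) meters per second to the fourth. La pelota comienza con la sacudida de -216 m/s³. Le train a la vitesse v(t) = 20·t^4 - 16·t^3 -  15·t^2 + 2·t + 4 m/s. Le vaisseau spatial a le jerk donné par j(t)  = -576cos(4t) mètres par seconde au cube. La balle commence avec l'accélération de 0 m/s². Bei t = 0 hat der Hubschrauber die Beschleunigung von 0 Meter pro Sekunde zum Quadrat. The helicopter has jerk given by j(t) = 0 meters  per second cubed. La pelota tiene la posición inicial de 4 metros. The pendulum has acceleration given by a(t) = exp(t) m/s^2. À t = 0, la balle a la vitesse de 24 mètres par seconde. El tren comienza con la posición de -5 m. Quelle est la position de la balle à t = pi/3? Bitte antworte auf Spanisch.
Partiendo del snap s(t) = 648·sin(3·t), tomamos 4 integrales. Integrando el snap y usando la condición inicial j(0) = -216, obtenemos j(t) = -216·cos(3·t). Integrando la sacudida y usando la condición inicial a(0) = 0, obtenemos a(t) = -72·sin(3·t). La integral de la aceleración es la velocidad. Usando v(0) = 24, obtenemos v(t) = 24·cos(3·t). Tomando ∫v(t)dt y aplicando x(0) = 4, encontramos x(t) = 8·sin(3·t) + 4. De la ecuación de la posición x(t) = 8·sin(3·t) + 4, sustituimos t = pi/3 para obtener x = 4.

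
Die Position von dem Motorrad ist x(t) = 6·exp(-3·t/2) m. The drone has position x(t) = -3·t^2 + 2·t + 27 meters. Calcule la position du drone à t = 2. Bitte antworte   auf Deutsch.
Mit x(t) = -3·t^2 + 2·t + 27 und Einsetzen von t = 2, finden wir x = 19.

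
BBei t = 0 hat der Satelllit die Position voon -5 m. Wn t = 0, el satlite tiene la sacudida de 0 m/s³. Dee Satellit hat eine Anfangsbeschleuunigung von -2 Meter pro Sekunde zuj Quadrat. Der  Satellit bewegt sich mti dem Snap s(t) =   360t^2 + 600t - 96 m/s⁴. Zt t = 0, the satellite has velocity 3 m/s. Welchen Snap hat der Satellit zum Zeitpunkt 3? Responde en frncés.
Nous avons le snap s(t) = 360·t^2 + 600·t - 96. En substituant t = 3: s(3) = 4944.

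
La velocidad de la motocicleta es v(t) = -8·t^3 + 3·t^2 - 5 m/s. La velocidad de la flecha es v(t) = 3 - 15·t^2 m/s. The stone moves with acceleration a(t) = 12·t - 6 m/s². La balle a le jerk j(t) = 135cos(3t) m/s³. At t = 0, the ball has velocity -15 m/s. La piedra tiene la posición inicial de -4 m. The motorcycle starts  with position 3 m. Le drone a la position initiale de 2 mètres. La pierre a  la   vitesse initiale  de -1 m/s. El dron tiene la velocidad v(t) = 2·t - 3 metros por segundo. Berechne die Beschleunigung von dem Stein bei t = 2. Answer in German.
Wir haben die Beschleunigung a(t) = 12·t - 6. Durch Einsetzen von t = 2: a(2) = 18.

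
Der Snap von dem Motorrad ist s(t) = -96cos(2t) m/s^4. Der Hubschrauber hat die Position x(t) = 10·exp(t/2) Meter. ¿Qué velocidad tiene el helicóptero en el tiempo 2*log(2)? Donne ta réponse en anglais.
We must differentiate our position equation x(t) = 10·exp(t/2) 1 time. The derivative of position gives velocity: v(t) = 5·exp(t/2). From the given velocity equation v(t) = 5·exp(t/2), we substitute t = 2*log(2) to get v = 10.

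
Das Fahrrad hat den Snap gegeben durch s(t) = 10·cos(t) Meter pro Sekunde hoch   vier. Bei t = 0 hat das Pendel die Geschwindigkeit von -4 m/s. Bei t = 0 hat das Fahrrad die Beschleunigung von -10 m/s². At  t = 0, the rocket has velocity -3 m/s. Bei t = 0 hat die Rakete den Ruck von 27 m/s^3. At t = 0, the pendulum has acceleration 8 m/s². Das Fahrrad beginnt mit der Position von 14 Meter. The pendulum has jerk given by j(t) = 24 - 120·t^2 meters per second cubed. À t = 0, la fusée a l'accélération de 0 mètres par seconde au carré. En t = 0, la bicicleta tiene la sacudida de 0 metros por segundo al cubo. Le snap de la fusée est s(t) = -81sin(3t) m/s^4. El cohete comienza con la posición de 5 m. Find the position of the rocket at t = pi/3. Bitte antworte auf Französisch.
Nous devons trouver l'intégrale de notre équation du snap s(t) = -81·sin(3·t) 4 fois. L'intégrale du snap est le jerk. En utilisant j(0) = 27, nous obtenons j(t) = 27·cos(3·t). L'intégrale du jerk, avec a(0) = 0, donne l'accélération: a(t) = 9·sin(3·t). La primitive de l'accélération, avec v(0) = -3, donne la vitesse: v(t) = -3·cos(3·t). En prenant ∫v(t)dt et en appliquant x(0) = 5, nous trouvons x(t) = 5 - sin(3·t). Nous avons la position x(t) = 5 - sin(3·t). En substituant t = pi/3: x(pi/3) = 5.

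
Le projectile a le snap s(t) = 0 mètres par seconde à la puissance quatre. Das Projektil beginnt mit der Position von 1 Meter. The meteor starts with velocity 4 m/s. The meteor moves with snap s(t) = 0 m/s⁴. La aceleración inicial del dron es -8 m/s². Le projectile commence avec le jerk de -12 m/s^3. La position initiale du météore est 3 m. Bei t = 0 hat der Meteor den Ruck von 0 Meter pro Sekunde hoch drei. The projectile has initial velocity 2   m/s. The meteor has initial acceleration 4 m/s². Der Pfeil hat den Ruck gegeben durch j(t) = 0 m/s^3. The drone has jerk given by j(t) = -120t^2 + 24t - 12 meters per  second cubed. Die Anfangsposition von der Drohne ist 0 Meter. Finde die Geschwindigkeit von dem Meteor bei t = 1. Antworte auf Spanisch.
Debemos encontrar la integral de nuestra ecuación del snap s(t) = 0 3 veces. Tomando ∫s(t)dt y aplicando j(0) = 0, encontramos j(t) = 0. Tomando ∫j(t)dt y aplicando a(0) = 4, encontramos a(t) = 4. La antiderivada de la aceleración es la velocidad. Usando v(0) = 4, obtenemos v(t) = 4·t + 4. Tenemos la velocidad v(t) = 4·t + 4. Sustituyendo t = 1: v(1) = 8.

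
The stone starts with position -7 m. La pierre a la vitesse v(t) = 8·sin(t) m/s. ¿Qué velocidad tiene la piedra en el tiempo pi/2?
Usando v(t) = 8·sin(t) y sustituyendo t = pi/2, encontramos v = 8.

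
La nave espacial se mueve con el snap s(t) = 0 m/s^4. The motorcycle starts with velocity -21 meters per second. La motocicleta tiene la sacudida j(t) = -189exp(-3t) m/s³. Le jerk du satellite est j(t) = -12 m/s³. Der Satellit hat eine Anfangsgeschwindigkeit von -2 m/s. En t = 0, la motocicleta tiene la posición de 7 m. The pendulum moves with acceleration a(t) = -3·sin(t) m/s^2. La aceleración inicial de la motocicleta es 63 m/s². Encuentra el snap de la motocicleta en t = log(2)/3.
Debemos derivar nuestra ecuación de la sacudida j(t) = -189·exp(-3·t) 1 vez. La derivada de la sacudida da el snap: s(t) = 567·exp(-3·t). Tenemos el snap s(t) = 567·exp(-3·t). Sustituyendo t = log(2)/3: s(log(2)/3) = 567/2.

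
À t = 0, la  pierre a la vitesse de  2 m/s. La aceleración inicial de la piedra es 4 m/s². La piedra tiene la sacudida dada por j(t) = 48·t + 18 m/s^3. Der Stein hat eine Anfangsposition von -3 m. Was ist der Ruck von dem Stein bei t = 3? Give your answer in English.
From the given jerk equation j(t) = 48·t + 18, we substitute t = 3 to get j = 162.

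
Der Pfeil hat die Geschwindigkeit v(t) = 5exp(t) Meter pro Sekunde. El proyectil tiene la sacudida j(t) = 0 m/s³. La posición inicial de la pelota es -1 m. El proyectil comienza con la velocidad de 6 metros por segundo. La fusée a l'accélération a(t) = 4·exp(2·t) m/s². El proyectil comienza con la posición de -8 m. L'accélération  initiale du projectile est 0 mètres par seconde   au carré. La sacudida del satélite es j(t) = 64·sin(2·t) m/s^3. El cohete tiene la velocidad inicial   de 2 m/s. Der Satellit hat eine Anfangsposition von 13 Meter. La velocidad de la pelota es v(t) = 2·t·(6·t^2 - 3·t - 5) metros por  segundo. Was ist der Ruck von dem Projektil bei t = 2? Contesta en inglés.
From the given jerk equation j(t) = 0, we substitute t = 2 to get j = 0.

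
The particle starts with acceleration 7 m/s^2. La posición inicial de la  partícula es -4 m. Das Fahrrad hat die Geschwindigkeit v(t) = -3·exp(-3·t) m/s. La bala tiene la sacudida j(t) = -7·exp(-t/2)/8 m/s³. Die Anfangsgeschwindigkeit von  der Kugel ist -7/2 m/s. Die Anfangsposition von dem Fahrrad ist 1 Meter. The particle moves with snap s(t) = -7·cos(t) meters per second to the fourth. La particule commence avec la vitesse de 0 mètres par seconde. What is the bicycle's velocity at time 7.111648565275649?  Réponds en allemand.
Wir haben die Geschwindigkeit v(t) = -3·exp(-3·t). Durch Einsetzen von t = 7.111648565275649: v(7.111648565275649) = -1.62731664753200E-9.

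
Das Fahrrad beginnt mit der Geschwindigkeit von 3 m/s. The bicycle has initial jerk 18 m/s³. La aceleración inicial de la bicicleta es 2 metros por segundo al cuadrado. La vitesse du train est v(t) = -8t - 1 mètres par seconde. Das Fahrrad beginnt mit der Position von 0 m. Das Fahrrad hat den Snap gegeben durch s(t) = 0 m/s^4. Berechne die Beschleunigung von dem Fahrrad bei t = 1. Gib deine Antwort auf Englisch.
Starting from snap s(t) = 0, we take 2 antiderivatives. The antiderivative of snap, with j(0) = 18, gives jerk: j(t) = 18. The integral of jerk, with a(0) = 2, gives acceleration: a(t) = 18·t + 2. We have acceleration a(t) = 18·t + 2. Substituting t = 1: a(1) = 20.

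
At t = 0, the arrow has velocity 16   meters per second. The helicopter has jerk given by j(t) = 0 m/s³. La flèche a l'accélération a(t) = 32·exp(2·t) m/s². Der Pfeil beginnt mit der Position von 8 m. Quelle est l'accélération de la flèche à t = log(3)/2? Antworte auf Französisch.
En utilisant a(t) = 32·exp(2·t) et en substituant t = log(3)/2, nous trouvons a = 96.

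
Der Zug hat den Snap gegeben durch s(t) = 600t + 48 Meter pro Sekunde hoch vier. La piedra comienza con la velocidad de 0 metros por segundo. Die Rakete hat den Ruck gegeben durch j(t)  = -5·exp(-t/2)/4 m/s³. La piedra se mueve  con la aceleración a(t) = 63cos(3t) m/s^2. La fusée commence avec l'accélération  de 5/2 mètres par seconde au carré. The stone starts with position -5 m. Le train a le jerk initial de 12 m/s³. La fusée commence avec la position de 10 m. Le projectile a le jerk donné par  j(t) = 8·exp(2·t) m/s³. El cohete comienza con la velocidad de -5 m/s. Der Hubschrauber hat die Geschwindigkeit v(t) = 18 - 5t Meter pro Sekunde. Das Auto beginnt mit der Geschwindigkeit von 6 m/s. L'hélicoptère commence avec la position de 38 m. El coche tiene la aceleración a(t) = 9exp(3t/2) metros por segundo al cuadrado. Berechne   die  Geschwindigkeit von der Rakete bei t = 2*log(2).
Wir müssen unsere Gleichung für den Ruck j(t) = -5·exp(-t/2)/4 2-mal integrieren. Das Integral von dem Ruck, mit a(0) = 5/2, ergibt die Beschleunigung: a(t) = 5·exp(-t/2)/2. Durch Integration von der Beschleunigung und Verwendung der Anfangsbedingung v(0) = -5, erhalten wir v(t) = -5·exp(-t/2). Wir haben die Geschwindigkeit v(t) = -5·exp(-t/2). Durch Einsetzen von t = 2*log(2): v(2*log(2)) = -5/2.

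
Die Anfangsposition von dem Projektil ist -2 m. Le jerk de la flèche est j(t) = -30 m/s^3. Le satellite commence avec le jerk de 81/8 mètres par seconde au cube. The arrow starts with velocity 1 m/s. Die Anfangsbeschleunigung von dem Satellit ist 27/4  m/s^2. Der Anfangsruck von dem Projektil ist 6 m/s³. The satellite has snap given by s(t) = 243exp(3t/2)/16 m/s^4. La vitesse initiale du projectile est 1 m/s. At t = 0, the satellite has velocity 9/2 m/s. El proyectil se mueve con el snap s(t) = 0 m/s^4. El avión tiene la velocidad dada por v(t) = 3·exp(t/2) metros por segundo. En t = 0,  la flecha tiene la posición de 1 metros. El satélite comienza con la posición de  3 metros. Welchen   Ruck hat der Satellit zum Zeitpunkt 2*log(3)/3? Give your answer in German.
Um dies zu lösen, müssen wir 1 Stammfunktion unserer Gleichung für den Snap s(t) = 243·exp(3·t/2)/16 finden. Die Stammfunktion von dem Snap ist der Ruck. Mit j(0) = 81/8 erhalten wir j(t) = 81·exp(3·t/2)/8. Mit j(t) = 81·exp(3·t/2)/8 und Einsetzen von t = 2*log(3)/3, finden wir j = 243/8.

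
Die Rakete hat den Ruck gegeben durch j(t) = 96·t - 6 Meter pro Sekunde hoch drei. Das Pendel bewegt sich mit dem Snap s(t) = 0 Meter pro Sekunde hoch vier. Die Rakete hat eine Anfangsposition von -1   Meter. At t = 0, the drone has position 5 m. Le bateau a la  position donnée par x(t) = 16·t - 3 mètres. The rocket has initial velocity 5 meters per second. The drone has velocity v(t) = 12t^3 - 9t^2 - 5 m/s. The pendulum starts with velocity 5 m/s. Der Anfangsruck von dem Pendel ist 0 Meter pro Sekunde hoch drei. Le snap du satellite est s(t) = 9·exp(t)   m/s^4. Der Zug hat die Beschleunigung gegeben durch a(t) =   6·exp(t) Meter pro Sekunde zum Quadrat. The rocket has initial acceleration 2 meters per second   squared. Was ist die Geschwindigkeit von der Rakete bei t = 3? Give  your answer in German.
Wir müssen unsere Gleichung für den Ruck j(t) = 96·t - 6 2-mal integrieren. Das Integral von dem Ruck, mit a(0) = 2, ergibt die Beschleunigung: a(t) = 48·t^2 - 6·t + 2. Die Stammfunktion von der Beschleunigung, mit v(0) = 5, ergibt die Geschwindigkeit: v(t) = 16·t^3 - 3·t^2 + 2·t + 5. Aus der Gleichung für die Geschwindigkeit v(t) = 16·t^3 - 3·t^2 + 2·t + 5, setzen wir t = 3 ein und erhalten v = 416.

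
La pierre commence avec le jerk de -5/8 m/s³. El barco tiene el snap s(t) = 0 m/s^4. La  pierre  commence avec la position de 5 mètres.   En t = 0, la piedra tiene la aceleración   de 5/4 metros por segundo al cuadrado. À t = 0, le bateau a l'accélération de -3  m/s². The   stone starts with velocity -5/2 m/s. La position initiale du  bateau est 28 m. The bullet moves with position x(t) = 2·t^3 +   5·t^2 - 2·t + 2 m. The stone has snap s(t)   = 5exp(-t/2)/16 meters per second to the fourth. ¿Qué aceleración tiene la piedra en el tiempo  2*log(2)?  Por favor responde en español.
Partiendo del snap s(t) = 5·exp(-t/2)/16, tomamos 2 antiderivadas. La integral del snap es la sacudida. Usando j(0) = -5/8, obtenemos j(t) = -5·exp(-t/2)/8. Tomando ∫j(t)dt y aplicando a(0) = 5/4, encontramos a(t) = 5·exp(-t/2)/4. De la ecuación de la aceleración a(t) = 5·exp(-t/2)/4, sustituimos t = 2*log(2) para obtener a = 5/8.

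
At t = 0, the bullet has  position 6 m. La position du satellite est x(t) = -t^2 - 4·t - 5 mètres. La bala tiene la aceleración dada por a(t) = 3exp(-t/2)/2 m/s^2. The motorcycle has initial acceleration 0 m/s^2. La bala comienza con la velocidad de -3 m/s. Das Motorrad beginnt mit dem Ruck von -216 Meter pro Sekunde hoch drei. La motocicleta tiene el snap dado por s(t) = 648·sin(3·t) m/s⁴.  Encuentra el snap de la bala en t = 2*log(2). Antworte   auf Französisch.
Pour résoudre ceci, nous devons prendre 2 dérivées de notre équation de l'accélération a(t) = 3·exp(-t/2)/2. En dérivant l'accélération, nous obtenons le jerk: j(t) = -3·exp(-t/2)/4. En dérivant le jerk, nous obtenons le snap: s(t) = 3·exp(-t/2)/8. En utilisant s(t) = 3·exp(-t/2)/8 et en substituant t = 2*log(2), nous trouvons s = 3/16.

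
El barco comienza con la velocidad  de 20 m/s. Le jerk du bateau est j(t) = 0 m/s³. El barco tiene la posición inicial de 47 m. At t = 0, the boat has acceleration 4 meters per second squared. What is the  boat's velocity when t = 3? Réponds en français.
Pour résoudre ceci, nous devons prendre 2 primitives de notre équation du jerk j(t) = 0. En prenant ∫j(t)dt et en appliquant a(0) = 4, nous trouvons a(t) = 4. L'intégrale de l'accélération est la vitesse. En utilisant v(0) = 20, nous obtenons v(t) = 4·t + 20. En utilisant v(t) = 4·t + 20 et en substituant t = 3, nous trouvons v = 32.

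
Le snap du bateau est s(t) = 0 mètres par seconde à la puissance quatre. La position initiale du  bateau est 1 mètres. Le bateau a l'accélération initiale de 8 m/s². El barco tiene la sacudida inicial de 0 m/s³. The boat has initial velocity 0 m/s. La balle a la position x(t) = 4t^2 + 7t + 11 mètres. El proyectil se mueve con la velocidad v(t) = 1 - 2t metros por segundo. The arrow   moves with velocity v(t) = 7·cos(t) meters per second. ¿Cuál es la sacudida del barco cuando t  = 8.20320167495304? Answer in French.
Nous devons trouver l'intégrale de notre équation du snap s(t) = 0 1 fois. En prenant ∫s(t)dt et en appliquant j(0) = 0, nous trouvons j(t) = 0. En utilisant j(t) = 0 et en substituant t = 8.20320167495304, nous trouvons j = 0.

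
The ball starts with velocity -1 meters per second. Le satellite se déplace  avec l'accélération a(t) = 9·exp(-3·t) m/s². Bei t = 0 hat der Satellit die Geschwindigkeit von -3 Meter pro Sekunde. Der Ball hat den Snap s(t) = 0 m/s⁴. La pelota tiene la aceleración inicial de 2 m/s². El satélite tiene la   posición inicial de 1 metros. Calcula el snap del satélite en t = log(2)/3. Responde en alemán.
Ausgehend von der Beschleunigung a(t) = 9·exp(-3·t), nehmen wir 2 Ableitungen. Mit d/dt von a(t) finden wir j(t) = -27·exp(-3·t). Durch Ableiten von dem Ruck erhalten wir den Snap: s(t) = 81·exp(-3·t). Aus der Gleichung für den Snap s(t) = 81·exp(-3·t), setzen wir t = log(2)/3 ein und erhalten s = 81/2.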